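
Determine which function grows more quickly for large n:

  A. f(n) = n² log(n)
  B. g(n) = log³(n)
A

f(n) = n² log(n) is O(n² log n), while g(n) = log³(n) is O(log³ n).
Since O(n² log n) grows faster than O(log³ n), f(n) dominates.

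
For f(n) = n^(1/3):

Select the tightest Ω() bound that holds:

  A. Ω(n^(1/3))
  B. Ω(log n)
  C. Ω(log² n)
A

f(n) = n^(1/3) is Ω(n^(1/3)).
All listed options are valid Big-Ω bounds (lower bounds),
but Ω(n^(1/3)) is the tightest (largest valid bound).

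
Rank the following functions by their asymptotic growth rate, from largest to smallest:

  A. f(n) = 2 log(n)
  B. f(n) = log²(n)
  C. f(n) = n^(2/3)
C > B > A

Comparing growth rates:
C = n^(2/3) is O(n^(2/3))
B = log²(n) is O(log² n)
A = 2 log(n) is O(log n)

Therefore, the order from fastest to slowest is: C > B > A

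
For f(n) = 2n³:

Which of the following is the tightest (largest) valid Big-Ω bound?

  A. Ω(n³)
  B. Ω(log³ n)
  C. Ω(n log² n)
A

f(n) = 2n³ is Ω(n³).
All listed options are valid Big-Ω bounds (lower bounds),
but Ω(n³) is the tightest (largest valid bound).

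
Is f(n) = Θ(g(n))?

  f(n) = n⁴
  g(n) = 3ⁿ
False

f(n) = n⁴ is O(n⁴), and g(n) = 3ⁿ is O(3ⁿ).
Since they have different growth rates, f(n) = Θ(g(n)) is false.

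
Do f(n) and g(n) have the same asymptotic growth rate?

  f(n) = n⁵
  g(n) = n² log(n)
False

f(n) = n⁵ is O(n⁵), and g(n) = n² log(n) is O(n² log n).
Since they have different growth rates, f(n) = Θ(g(n)) is false.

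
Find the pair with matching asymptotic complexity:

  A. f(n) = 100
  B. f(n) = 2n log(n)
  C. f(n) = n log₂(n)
B and C

Examining each function:
  A. 100 is O(1)
  B. 2n log(n) is O(n log n)
  C. n log₂(n) is O(n log n)

Functions B and C both have the same complexity class.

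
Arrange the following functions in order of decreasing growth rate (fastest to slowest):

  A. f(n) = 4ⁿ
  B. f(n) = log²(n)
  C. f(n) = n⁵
A > C > B

Comparing growth rates:
A = 4ⁿ is O(4ⁿ)
C = n⁵ is O(n⁵)
B = log²(n) is O(log² n)

Therefore, the order from fastest to slowest is: A > C > B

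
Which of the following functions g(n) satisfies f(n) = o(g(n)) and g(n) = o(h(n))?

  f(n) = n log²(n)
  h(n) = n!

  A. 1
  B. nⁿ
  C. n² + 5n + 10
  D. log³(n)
C

We need g(n) with n log²(n) = o(g(n)) and g(n) = o(n!), i.e. O(n log² n) ≺ g ≺ O(n!).
Check each option:
  A. 1 — O(1) does not grow strictly faster than f(n)
  B. nⁿ — O(nⁿ) does not grow strictly slower than h(n)
  C. n² + 5n + 10 — O(n²) is strictly between O(n log² n) and O(n!) ✓
  D. log³(n) — O(log³ n) does not grow strictly faster than f(n)

Only option C (n² + 5n + 10) lies strictly between.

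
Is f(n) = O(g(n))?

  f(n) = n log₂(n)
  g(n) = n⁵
True

f(n) = n log₂(n) is O(n log n), and g(n) = n⁵ is O(n⁵).
Since O(n log n) ⊆ O(n⁵) (f grows no faster than g), f(n) = O(g(n)) is true.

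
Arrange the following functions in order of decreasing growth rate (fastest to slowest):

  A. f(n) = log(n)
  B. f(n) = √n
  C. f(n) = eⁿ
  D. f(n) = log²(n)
C > B > D > A

Comparing growth rates:
C = eⁿ is O(eⁿ)
B = √n is O(√n)
D = log²(n) is O(log² n)
A = log(n) is O(log n)

Therefore, the order from fastest to slowest is: C > B > D > A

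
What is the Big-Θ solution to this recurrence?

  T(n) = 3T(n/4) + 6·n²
Θ(n²)

Master Theorem: a = 3, b = 4, f(n) = 6·n².
Compute the critical exponent d = log₄(3) = 0.792.
Compare f(n) = Θ(n²) against n^d:
  k = 2 > d = 0.792, so f(n) = Ω(n^(d+ε)) — Case 3.
  Regularity: a·(n/b)^2/n^2 = a/b^2 = 3/16 < 1 ✓.
  The top-level work dominates: T(n) = Θ(f(n)) = Θ(n²).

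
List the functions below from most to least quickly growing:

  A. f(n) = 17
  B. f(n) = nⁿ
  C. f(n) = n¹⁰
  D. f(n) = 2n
B > C > D > A

Comparing growth rates:
B = nⁿ is O(nⁿ)
C = n¹⁰ is O(n¹⁰)
D = 2n is O(n)
A = 17 is O(1)

Therefore, the order from fastest to slowest is: B > C > D > A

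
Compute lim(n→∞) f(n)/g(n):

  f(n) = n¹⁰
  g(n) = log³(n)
∞

Since n¹⁰ (O(n¹⁰)) grows faster than log³(n) (O(log³ n)),
the ratio f(n)/g(n) → ∞ as n → ∞.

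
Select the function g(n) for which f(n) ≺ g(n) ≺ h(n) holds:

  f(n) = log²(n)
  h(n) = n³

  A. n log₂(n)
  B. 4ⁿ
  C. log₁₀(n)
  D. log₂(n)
A

We need g(n) with log²(n) = o(g(n)) and g(n) = o(n³), i.e. O(log² n) ≺ g ≺ O(n³).
Check each option:
  A. n log₂(n) — O(n log n) is strictly between O(log² n) and O(n³) ✓
  B. 4ⁿ — O(4ⁿ) does not grow strictly slower than h(n)
  C. log₁₀(n) — O(log n) does not grow strictly faster than f(n)
  D. log₂(n) — O(log n) does not grow strictly faster than f(n)

Only option A (n log₂(n)) lies strictly between.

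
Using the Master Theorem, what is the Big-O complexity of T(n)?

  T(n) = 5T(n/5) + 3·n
Θ(n log n)

Master Theorem: a = 5, b = 5, f(n) = 3·n.
Compute the critical exponent d = log₅(5) = 1.
Compare f(n) = Θ(n) against n^d:
  k = 1 = d, so f(n) = Θ(n^d) — Case 2.
  Work is balanced across levels: T(n) = Θ(n^d log n) = Θ(n log n).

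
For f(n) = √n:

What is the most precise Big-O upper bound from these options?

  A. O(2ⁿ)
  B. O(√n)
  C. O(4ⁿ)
B

f(n) = √n is O(√n).
All listed options are valid Big-O bounds (upper bounds),
but O(√n) is the tightest (smallest valid bound).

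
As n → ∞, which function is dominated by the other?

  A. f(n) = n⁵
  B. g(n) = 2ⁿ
A

f(n) = n⁵ is O(n⁵), while g(n) = 2ⁿ is O(2ⁿ).
Since O(n⁵) grows slower than O(2ⁿ), f(n) is dominated.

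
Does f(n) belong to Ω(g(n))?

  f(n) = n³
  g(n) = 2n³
True

f(n) = n³ and g(n) = 2n³ are both O(n³).
Big-Ω permits equal growth rates (f ≥ c·g for some c > 0), so f(n) = Ω(g(n)) is true.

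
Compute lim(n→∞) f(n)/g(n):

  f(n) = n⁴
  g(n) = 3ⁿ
0

Since n⁴ (O(n⁴)) grows slower than 3ⁿ (O(3ⁿ)),
the ratio f(n)/g(n) → 0 as n → ∞.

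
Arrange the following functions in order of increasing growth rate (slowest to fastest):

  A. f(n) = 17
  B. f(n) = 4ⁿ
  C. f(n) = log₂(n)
A < C < B

Comparing growth rates:
A = 17 is O(1)
C = log₂(n) is O(log n)
B = 4ⁿ is O(4ⁿ)

Therefore, the order from slowest to fastest is: A < C < B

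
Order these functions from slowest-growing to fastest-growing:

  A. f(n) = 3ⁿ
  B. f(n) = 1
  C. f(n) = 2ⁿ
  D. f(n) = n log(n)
B < D < C < A

Comparing growth rates:
B = 1 is O(1)
D = n log(n) is O(n log n)
C = 2ⁿ is O(2ⁿ)
A = 3ⁿ is O(3ⁿ)

Therefore, the order from slowest to fastest is: B < D < C < A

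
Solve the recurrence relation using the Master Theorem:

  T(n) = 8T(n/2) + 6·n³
Θ(n³ log n)

Master Theorem: a = 8, b = 2, f(n) = 6·n³.
Compute the critical exponent d = log₂(8) = 3.
Compare f(n) = Θ(n³) against n^d:
  k = 3 = d, so f(n) = Θ(n^d) — Case 2.
  Work is balanced across levels: T(n) = Θ(n^d log n) = Θ(n³ log n).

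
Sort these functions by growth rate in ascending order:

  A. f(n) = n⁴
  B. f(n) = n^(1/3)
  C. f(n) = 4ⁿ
B < A < C

Comparing growth rates:
B = n^(1/3) is O(n^(1/3))
A = n⁴ is O(n⁴)
C = 4ⁿ is O(4ⁿ)

Therefore, the order from slowest to fastest is: B < A < C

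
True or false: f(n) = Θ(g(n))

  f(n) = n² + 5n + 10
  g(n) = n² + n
True

f(n) = n² + 5n + 10 and g(n) = n² + n are both O(n²).
Since they have the same asymptotic growth rate, f(n) = Θ(g(n)) is true.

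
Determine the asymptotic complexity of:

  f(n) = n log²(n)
O(n log² n)

The dominant term in n log²(n) is n log²(n), which is Θ(n log² n).
Constants are absorbed, so the tightest bound is O(n log² n).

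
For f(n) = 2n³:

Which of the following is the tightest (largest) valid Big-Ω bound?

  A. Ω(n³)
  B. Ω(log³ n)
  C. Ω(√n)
A

f(n) = 2n³ is Ω(n³).
All listed options are valid Big-Ω bounds (lower bounds),
but Ω(n³) is the tightest (largest valid bound).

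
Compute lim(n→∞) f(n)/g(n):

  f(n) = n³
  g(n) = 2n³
1/2

Since n³ and 2n³ have the same growth rate (O(n³)),
the ratio converges to a constant: 1/2.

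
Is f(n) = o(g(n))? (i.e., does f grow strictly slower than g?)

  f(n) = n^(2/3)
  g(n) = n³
True

f(n) = n^(2/3) is O(n^(2/3)), and g(n) = n³ is O(n³).
Since O(n^(2/3)) grows strictly slower than O(n³), f(n) = o(g(n)) is true.
This means lim(n→∞) f(n)/g(n) = 0.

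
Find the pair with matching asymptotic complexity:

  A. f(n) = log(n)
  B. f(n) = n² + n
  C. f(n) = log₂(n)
A and C

Examining each function:
  A. log(n) is O(log n)
  B. n² + n is O(n²)
  C. log₂(n) is O(log n)

Functions A and C both have the same complexity class.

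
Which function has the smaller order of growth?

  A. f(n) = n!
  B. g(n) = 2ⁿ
B

f(n) = n! is O(n!), while g(n) = 2ⁿ is O(2ⁿ).
Since O(2ⁿ) grows slower than O(n!), g(n) is dominated.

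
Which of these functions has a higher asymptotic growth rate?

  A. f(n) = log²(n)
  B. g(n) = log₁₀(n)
A

f(n) = log²(n) is O(log² n), while g(n) = log₁₀(n) is O(log n).
Since O(log² n) grows faster than O(log n), f(n) dominates.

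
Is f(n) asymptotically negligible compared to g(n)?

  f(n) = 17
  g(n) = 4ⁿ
True

f(n) = 17 is O(1), and g(n) = 4ⁿ is O(4ⁿ).
Since O(1) grows strictly slower than O(4ⁿ), f(n) = o(g(n)) is true.
This means lim(n→∞) f(n)/g(n) = 0.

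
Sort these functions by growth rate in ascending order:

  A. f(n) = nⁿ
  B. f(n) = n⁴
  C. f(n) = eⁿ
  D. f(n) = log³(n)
D < B < C < A

Comparing growth rates:
D = log³(n) is O(log³ n)
B = n⁴ is O(n⁴)
C = eⁿ is O(eⁿ)
A = nⁿ is O(nⁿ)

Therefore, the order from slowest to fastest is: D < B < C < A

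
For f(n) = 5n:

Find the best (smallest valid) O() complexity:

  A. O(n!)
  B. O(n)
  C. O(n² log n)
B

f(n) = 5n is O(n).
All listed options are valid Big-O bounds (upper bounds),
but O(n) is the tightest (smallest valid bound).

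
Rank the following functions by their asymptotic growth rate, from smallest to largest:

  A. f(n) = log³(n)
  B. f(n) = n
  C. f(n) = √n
A < C < B

Comparing growth rates:
A = log³(n) is O(log³ n)
C = √n is O(√n)
B = n is O(n)

Therefore, the order from slowest to fastest is: A < C < B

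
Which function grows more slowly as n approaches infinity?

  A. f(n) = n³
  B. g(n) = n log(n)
B

f(n) = n³ is O(n³), while g(n) = n log(n) is O(n log n).
Since O(n log n) grows slower than O(n³), g(n) is dominated.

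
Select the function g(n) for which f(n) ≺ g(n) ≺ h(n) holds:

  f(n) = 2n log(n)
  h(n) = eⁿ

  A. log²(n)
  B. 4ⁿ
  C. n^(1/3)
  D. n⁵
D

We need g(n) with 2n log(n) = o(g(n)) and g(n) = o(eⁿ), i.e. O(n log n) ≺ g ≺ O(eⁿ).
Check each option:
  A. log²(n) — O(log² n) does not grow strictly faster than f(n)
  B. 4ⁿ — O(4ⁿ) does not grow strictly slower than h(n)
  C. n^(1/3) — O(n^(1/3)) does not grow strictly faster than f(n)
  D. n⁵ — O(n⁵) is strictly between O(n log n) and O(eⁿ) ✓

Only option D (n⁵) lies strictly between.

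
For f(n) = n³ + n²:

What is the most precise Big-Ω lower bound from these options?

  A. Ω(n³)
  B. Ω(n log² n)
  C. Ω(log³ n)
A

f(n) = n³ + n² is Ω(n³).
All listed options are valid Big-Ω bounds (lower bounds),
but Ω(n³) is the tightest (largest valid bound).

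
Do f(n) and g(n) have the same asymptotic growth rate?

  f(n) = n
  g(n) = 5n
True

f(n) = n and g(n) = 5n are both O(n).
Since they have the same asymptotic growth rate, f(n) = Θ(g(n)) is true.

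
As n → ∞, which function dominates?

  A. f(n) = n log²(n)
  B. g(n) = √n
A

f(n) = n log²(n) is O(n log² n), while g(n) = √n is O(√n).
Since O(n log² n) grows faster than O(√n), f(n) dominates.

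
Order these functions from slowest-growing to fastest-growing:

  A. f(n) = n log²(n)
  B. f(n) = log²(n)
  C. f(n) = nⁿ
B < A < C

Comparing growth rates:
B = log²(n) is O(log² n)
A = n log²(n) is O(n log² n)
C = nⁿ is O(nⁿ)

Therefore, the order from slowest to fastest is: B < A < C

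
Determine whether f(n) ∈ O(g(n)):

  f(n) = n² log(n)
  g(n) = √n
False

f(n) = n² log(n) is O(n² log n), and g(n) = √n is O(√n).
Since O(n² log n) grows faster than O(√n), f(n) = O(g(n)) is false.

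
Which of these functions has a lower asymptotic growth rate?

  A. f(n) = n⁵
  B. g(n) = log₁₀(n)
B

f(n) = n⁵ is O(n⁵), while g(n) = log₁₀(n) is O(log n).
Since O(log n) grows slower than O(n⁵), g(n) is dominated.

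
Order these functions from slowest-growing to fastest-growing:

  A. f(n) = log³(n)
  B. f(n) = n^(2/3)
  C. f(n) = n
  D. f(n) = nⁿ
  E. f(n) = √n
A < E < B < C < D

Comparing growth rates:
A = log³(n) is O(log³ n)
E = √n is O(√n)
B = n^(2/3) is O(n^(2/3))
C = n is O(n)
D = nⁿ is O(nⁿ)

Therefore, the order from slowest to fastest is: A < E < B < C < D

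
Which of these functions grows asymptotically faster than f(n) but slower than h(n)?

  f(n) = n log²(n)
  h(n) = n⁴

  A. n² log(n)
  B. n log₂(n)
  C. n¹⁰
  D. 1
A

We need g(n) with n log²(n) = o(g(n)) and g(n) = o(n⁴), i.e. O(n log² n) ≺ g ≺ O(n⁴).
Check each option:
  A. n² log(n) — O(n² log n) is strictly between O(n log² n) and O(n⁴) ✓
  B. n log₂(n) — O(n log n) does not grow strictly faster than f(n)
  C. n¹⁰ — O(n¹⁰) does not grow strictly slower than h(n)
  D. 1 — O(1) does not grow strictly faster than f(n)

Only option A (n² log(n)) lies strictly between.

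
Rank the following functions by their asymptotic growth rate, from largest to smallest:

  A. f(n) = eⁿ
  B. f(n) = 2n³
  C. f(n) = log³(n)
A > B > C

Comparing growth rates:
A = eⁿ is O(eⁿ)
B = 2n³ is O(n³)
C = log³(n) is O(log³ n)

Therefore, the order from fastest to slowest is: A > B > C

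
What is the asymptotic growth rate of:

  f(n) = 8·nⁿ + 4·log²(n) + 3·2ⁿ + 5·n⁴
Θ(nⁿ)

Order the terms by growth rate: 4·log²(n) ≺ 5·n⁴ ≺ 3·2ⁿ ≺ 8·nⁿ.
The fastest-growing term 8·nⁿ dominates as n → ∞; dropping its constant factor gives Θ(nⁿ).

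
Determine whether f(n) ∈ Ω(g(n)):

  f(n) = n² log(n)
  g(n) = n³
False

f(n) = n² log(n) is O(n² log n), and g(n) = n³ is O(n³).
Since O(n² log n) grows slower than O(n³), f(n) = Ω(g(n)) is false.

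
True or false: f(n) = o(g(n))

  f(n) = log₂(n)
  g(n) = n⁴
True

f(n) = log₂(n) is O(log n), and g(n) = n⁴ is O(n⁴).
Since O(log n) grows strictly slower than O(n⁴), f(n) = o(g(n)) is true.
This means lim(n→∞) f(n)/g(n) = 0.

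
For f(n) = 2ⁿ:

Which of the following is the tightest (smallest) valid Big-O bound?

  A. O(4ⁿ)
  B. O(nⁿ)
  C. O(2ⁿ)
C

f(n) = 2ⁿ is O(2ⁿ).
All listed options are valid Big-O bounds (upper bounds),
but O(2ⁿ) is the tightest (smallest valid bound).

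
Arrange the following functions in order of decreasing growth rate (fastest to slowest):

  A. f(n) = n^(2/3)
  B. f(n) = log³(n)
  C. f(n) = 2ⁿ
C > A > B

Comparing growth rates:
C = 2ⁿ is O(2ⁿ)
A = n^(2/3) is O(n^(2/3))
B = log³(n) is O(log³ n)

Therefore, the order from fastest to slowest is: C > A > B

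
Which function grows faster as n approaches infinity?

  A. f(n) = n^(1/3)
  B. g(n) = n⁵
B

f(n) = n^(1/3) is O(n^(1/3)), while g(n) = n⁵ is O(n⁵).
Since O(n⁵) grows faster than O(n^(1/3)), g(n) dominates.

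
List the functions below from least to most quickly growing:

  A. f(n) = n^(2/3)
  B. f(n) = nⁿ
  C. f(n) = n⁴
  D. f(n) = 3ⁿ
A < C < D < B

Comparing growth rates:
A = n^(2/3) is O(n^(2/3))
C = n⁴ is O(n⁴)
D = 3ⁿ is O(3ⁿ)
B = nⁿ is O(nⁿ)

Therefore, the order from slowest to fastest is: A < C < D < B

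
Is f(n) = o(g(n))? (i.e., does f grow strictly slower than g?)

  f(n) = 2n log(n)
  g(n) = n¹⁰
True

f(n) = 2n log(n) is O(n log n), and g(n) = n¹⁰ is O(n¹⁰).
Since O(n log n) grows strictly slower than O(n¹⁰), f(n) = o(g(n)) is true.
This means lim(n→∞) f(n)/g(n) = 0.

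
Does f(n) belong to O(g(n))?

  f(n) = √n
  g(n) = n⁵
True

f(n) = √n is O(√n), and g(n) = n⁵ is O(n⁵).
Since O(√n) ⊆ O(n⁵) (f grows no faster than g), f(n) = O(g(n)) is true.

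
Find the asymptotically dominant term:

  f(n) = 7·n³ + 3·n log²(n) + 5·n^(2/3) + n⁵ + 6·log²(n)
n⁵

Looking at each term:
  - 7·n³ is O(n³)
  - 3·n log²(n) is O(n log² n)
  - 5·n^(2/3) is O(n^(2/3))
  - n⁵ is O(n⁵)
  - 6·log²(n) is O(log² n)

The term n⁵ (O(n⁵)) grows fastest and dominates all others.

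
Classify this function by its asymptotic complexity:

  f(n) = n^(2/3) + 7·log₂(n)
O(n^(2/3))

The dominant term in n^(2/3) + 7·log₂(n) is n^(2/3), which is Θ(n^(2/3)).
Lower-order terms (7·log₂(n)) are asymptotically negligible.
Constants are absorbed, so the tightest bound is O(n^(2/3)).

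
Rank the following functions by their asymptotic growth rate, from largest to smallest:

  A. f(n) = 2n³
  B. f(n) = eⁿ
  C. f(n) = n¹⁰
B > C > A

Comparing growth rates:
B = eⁿ is O(eⁿ)
C = n¹⁰ is O(n¹⁰)
A = 2n³ is O(n³)

Therefore, the order from fastest to slowest is: B > C > A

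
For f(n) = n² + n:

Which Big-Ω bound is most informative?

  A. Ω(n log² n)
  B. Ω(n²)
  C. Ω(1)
B

f(n) = n² + n is Ω(n²).
All listed options are valid Big-Ω bounds (lower bounds),
but Ω(n²) is the tightest (largest valid bound).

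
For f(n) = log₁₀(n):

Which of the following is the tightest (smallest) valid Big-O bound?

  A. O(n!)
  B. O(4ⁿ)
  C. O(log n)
C

f(n) = log₁₀(n) is O(log n).
All listed options are valid Big-O bounds (upper bounds),
but O(log n) is the tightest (smallest valid bound).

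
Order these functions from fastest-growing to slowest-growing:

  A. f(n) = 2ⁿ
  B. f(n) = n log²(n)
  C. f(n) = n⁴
A > C > B

Comparing growth rates:
A = 2ⁿ is O(2ⁿ)
C = n⁴ is O(n⁴)
B = n log²(n) is O(n log² n)

Therefore, the order from fastest to slowest is: A > C > B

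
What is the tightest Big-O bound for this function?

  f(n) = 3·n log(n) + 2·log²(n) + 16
O(n log n)

The dominant term in 3·n log(n) + 2·log²(n) + 16 is 3·n log(n), which is Θ(n log n).
Lower-order terms (2·log²(n), 16) are asymptotically negligible.
Constants are absorbed, so the tightest bound is O(n log n).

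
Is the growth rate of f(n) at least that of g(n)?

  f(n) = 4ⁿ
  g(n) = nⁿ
False

f(n) = 4ⁿ is O(4ⁿ), and g(n) = nⁿ is O(nⁿ).
Since O(4ⁿ) grows slower than O(nⁿ), f(n) = Ω(g(n)) is false.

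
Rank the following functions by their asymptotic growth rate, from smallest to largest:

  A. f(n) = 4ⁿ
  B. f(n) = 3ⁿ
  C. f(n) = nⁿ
B < A < C

Comparing growth rates:
B = 3ⁿ is O(3ⁿ)
A = 4ⁿ is O(4ⁿ)
C = nⁿ is O(nⁿ)

Therefore, the order from slowest to fastest is: B < A < C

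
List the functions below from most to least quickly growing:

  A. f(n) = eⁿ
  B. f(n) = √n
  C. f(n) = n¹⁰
A > C > B

Comparing growth rates:
A = eⁿ is O(eⁿ)
C = n¹⁰ is O(n¹⁰)
B = √n is O(√n)

Therefore, the order from fastest to slowest is: A > C > B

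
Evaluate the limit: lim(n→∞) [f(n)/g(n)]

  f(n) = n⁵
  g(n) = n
∞

Since n⁵ (O(n⁵)) grows faster than n (O(n)),
the ratio f(n)/g(n) → ∞ as n → ∞.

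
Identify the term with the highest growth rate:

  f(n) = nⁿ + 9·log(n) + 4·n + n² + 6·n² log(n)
nⁿ

Looking at each term:
  - nⁿ is O(nⁿ)
  - 9·log(n) is O(log n)
  - 4·n is O(n)
  - n² is O(n²)
  - 6·n² log(n) is O(n² log n)

The term nⁿ (O(nⁿ)) grows fastest and dominates all others.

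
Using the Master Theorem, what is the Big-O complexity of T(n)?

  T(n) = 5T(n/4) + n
Θ(n^log₄(5))

Master Theorem: a = 5, b = 4, f(n) = n.
Compute the critical exponent d = log₄(5) = 1.161.
Compare f(n) = Θ(n) against n^d:
  k = 1 < d = 1.161, so f(n) = O(n^(d-ε)) — Case 1.
  The recursion cost dominates: T(n) = Θ(n^d) = Θ(n^log₄(5)).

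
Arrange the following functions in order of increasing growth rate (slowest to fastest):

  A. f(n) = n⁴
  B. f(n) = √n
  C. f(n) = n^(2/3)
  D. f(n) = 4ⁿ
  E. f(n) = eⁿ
B < C < A < E < D

Comparing growth rates:
B = √n is O(√n)
C = n^(2/3) is O(n^(2/3))
A = n⁴ is O(n⁴)
E = eⁿ is O(eⁿ)
D = 4ⁿ is O(4ⁿ)

Therefore, the order from slowest to fastest is: B < C < A < E < D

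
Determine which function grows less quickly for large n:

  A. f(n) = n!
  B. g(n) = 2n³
B

f(n) = n! is O(n!), while g(n) = 2n³ is O(n³).
Since O(n³) grows slower than O(n!), g(n) is dominated.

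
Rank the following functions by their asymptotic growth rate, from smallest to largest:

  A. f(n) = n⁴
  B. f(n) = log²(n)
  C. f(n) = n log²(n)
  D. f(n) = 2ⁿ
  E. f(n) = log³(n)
B < E < C < A < D

Comparing growth rates:
B = log²(n) is O(log² n)
E = log³(n) is O(log³ n)
C = n log²(n) is O(n log² n)
A = n⁴ is O(n⁴)
D = 2ⁿ is O(2ⁿ)

Therefore, the order from slowest to fastest is: B < E < C < A < D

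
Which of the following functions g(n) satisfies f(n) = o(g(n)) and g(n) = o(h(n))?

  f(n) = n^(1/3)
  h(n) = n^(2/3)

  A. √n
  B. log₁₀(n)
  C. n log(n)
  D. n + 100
A

We need g(n) with n^(1/3) = o(g(n)) and g(n) = o(n^(2/3)), i.e. O(n^(1/3)) ≺ g ≺ O(n^(2/3)).
Check each option:
  A. √n — O(√n) is strictly between O(n^(1/3)) and O(n^(2/3)) ✓
  B. log₁₀(n) — O(log n) does not grow strictly faster than f(n)
  C. n log(n) — O(n log n) does not grow strictly slower than h(n)
  D. n + 100 — O(n) does not grow strictly slower than h(n)

Only option A (√n) lies strictly between.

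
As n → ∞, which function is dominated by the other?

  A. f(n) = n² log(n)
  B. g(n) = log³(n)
B

f(n) = n² log(n) is O(n² log n), while g(n) = log³(n) is O(log³ n).
Since O(log³ n) grows slower than O(n² log n), g(n) is dominated.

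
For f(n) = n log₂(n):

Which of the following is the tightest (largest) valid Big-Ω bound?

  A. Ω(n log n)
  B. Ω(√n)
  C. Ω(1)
A

f(n) = n log₂(n) is Ω(n log n).
All listed options are valid Big-Ω bounds (lower bounds),
but Ω(n log n) is the tightest (largest valid bound).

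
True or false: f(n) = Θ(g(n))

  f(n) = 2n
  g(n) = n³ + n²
False

f(n) = 2n is O(n), and g(n) = n³ + n² is O(n³).
Since they have different growth rates, f(n) = Θ(g(n)) is false.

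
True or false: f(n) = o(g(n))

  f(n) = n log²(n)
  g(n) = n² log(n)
True

f(n) = n log²(n) is O(n log² n), and g(n) = n² log(n) is O(n² log n).
Since O(n log² n) grows strictly slower than O(n² log n), f(n) = o(g(n)) is true.
This means lim(n→∞) f(n)/g(n) = 0.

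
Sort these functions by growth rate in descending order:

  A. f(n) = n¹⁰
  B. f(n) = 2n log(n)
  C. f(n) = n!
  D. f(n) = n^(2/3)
C > A > B > D

Comparing growth rates:
C = n! is O(n!)
A = n¹⁰ is O(n¹⁰)
B = 2n log(n) is O(n log n)
D = n^(2/3) is O(n^(2/3))

Therefore, the order from fastest to slowest is: C > A > B > D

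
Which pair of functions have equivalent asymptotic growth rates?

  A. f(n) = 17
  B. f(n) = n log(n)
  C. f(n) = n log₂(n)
B and C

Examining each function:
  A. 17 is O(1)
  B. n log(n) is O(n log n)
  C. n log₂(n) is O(n log n)

Functions B and C both have the same complexity class.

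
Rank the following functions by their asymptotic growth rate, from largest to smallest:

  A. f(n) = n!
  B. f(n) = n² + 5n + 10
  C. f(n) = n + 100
A > B > C

Comparing growth rates:
A = n! is O(n!)
B = n² + 5n + 10 is O(n²)
C = n + 100 is O(n)

Therefore, the order from fastest to slowest is: A > B > C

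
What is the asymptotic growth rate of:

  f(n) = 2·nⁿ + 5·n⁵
Θ(nⁿ)

Order the terms by growth rate: 5·n⁵ ≺ 2·nⁿ.
The fastest-growing term 2·nⁿ dominates as n → ∞; dropping its constant factor gives Θ(nⁿ).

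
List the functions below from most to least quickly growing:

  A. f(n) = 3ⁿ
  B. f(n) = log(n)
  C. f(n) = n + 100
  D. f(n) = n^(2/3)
A > C > D > B

Comparing growth rates:
A = 3ⁿ is O(3ⁿ)
C = n + 100 is O(n)
D = n^(2/3) is O(n^(2/3))
B = log(n) is O(log n)

Therefore, the order from fastest to slowest is: A > C > D > B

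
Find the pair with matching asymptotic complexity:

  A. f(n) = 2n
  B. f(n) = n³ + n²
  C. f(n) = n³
B and C

Examining each function:
  A. 2n is O(n)
  B. n³ + n² is O(n³)
  C. n³ is O(n³)

Functions B and C both have the same complexity class.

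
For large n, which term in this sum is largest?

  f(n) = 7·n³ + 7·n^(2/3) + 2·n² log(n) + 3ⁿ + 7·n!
7·n!

Looking at each term:
  - 7·n³ is O(n³)
  - 7·n^(2/3) is O(n^(2/3))
  - 2·n² log(n) is O(n² log n)
  - 3ⁿ is O(3ⁿ)
  - 7·n! is O(n!)

The term 7·n! (O(n!)) grows fastest and dominates all others.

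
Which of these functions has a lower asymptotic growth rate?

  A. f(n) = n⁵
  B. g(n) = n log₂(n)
B

f(n) = n⁵ is O(n⁵), while g(n) = n log₂(n) is O(n log n).
Since O(n log n) grows slower than O(n⁵), g(n) is dominated.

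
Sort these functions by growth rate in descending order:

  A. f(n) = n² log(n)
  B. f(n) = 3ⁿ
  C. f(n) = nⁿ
C > B > A

Comparing growth rates:
C = nⁿ is O(nⁿ)
B = 3ⁿ is O(3ⁿ)
A = n² log(n) is O(n² log n)

Therefore, the order from fastest to slowest is: C > B > A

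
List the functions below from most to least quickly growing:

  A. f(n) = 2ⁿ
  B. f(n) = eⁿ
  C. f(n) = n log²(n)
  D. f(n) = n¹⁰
B > A > D > C

Comparing growth rates:
B = eⁿ is O(eⁿ)
A = 2ⁿ is O(2ⁿ)
D = n¹⁰ is O(n¹⁰)
C = n log²(n) is O(n log² n)

Therefore, the order from fastest to slowest is: B > A > D > C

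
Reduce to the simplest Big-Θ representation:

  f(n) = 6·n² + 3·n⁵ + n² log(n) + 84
Θ(n⁵)

Order the terms by growth rate: 84 ≺ 6·n² ≺ n² log(n) ≺ 3·n⁵.
The fastest-growing term 3·n⁵ dominates as n → ∞; dropping its constant factor gives Θ(n⁵).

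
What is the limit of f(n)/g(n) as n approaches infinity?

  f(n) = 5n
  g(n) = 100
∞

Since 5n (O(n)) grows faster than 100 (O(1)),
the ratio f(n)/g(n) → ∞ as n → ∞.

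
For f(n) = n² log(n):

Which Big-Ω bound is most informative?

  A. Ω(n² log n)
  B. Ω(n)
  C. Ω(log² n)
A

f(n) = n² log(n) is Ω(n² log n).
All listed options are valid Big-Ω bounds (lower bounds),
but Ω(n² log n) is the tightest (largest valid bound).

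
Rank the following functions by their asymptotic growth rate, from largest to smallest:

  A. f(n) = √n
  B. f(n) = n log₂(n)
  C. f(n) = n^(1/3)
B > A > C

Comparing growth rates:
B = n log₂(n) is O(n log n)
A = √n is O(√n)
C = n^(1/3) is O(n^(1/3))

Therefore, the order from fastest to slowest is: B > A > C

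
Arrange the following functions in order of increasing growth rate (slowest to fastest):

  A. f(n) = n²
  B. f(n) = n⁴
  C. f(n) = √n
C < A < B

Comparing growth rates:
C = √n is O(√n)
A = n² is O(n²)
B = n⁴ is O(n⁴)

Therefore, the order from slowest to fastest is: C < A < B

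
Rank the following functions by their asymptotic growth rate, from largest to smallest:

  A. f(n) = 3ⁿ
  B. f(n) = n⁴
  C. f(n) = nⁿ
C > A > B

Comparing growth rates:
C = nⁿ is O(nⁿ)
A = 3ⁿ is O(3ⁿ)
B = n⁴ is O(n⁴)

Therefore, the order from fastest to slowest is: C > A > B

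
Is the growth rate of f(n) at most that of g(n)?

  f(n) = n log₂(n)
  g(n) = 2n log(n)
True

f(n) = n log₂(n) and g(n) = 2n log(n) are both O(n log n).
Big-O permits equal growth rates (f ≤ c·g for some c), so f(n) = O(g(n)) is true.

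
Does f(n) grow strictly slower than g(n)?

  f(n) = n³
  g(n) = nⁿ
True

f(n) = n³ is O(n³), and g(n) = nⁿ is O(nⁿ).
Since O(n³) grows strictly slower than O(nⁿ), f(n) = o(g(n)) is true.
This means lim(n→∞) f(n)/g(n) = 0.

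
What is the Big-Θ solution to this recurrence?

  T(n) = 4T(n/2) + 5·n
Θ(n²)

Master Theorem: a = 4, b = 2, f(n) = 5·n.
Compute the critical exponent d = log₂(4) = 2.
Compare f(n) = Θ(n) against n^d:
  k = 1 < d = 2, so f(n) = O(n^(d-ε)) — Case 1.
  The recursion cost dominates: T(n) = Θ(n^d) = Θ(n²).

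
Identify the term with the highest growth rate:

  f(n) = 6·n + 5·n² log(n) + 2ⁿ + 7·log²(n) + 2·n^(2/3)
2ⁿ

Looking at each term:
  - 6·n is O(n)
  - 5·n² log(n) is O(n² log n)
  - 2ⁿ is O(2ⁿ)
  - 7·log²(n) is O(log² n)
  - 2·n^(2/3) is O(n^(2/3))

The term 2ⁿ (O(2ⁿ)) grows fastest and dominates all others.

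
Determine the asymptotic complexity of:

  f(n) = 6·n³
O(n³)

The dominant term in 6·n³ is 6·n³, which is Θ(n³).
Constants are absorbed, so the tightest bound is O(n³).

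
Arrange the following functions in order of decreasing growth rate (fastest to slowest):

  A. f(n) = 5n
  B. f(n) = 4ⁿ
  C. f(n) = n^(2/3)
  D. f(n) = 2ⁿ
B > D > A > C

Comparing growth rates:
B = 4ⁿ is O(4ⁿ)
D = 2ⁿ is O(2ⁿ)
A = 5n is O(n)
C = n^(2/3) is O(n^(2/3))

Therefore, the order from fastest to slowest is: B > D > A > C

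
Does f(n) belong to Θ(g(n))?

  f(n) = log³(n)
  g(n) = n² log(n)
False

f(n) = log³(n) is O(log³ n), and g(n) = n² log(n) is O(n² log n).
Since they have different growth rates, f(n) = Θ(g(n)) is false.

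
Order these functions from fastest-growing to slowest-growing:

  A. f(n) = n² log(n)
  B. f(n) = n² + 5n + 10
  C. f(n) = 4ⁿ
C > A > B

Comparing growth rates:
C = 4ⁿ is O(4ⁿ)
A = n² log(n) is O(n² log n)
B = n² + 5n + 10 is O(n²)

Therefore, the order from fastest to slowest is: C > A > B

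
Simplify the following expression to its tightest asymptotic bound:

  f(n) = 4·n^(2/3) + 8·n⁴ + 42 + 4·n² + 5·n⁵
Θ(n⁵)

Order the terms by growth rate: 42 ≺ 4·n^(2/3) ≺ 4·n² ≺ 8·n⁴ ≺ 5·n⁵.
The fastest-growing term 5·n⁵ dominates as n → ∞; dropping its constant factor gives Θ(n⁵).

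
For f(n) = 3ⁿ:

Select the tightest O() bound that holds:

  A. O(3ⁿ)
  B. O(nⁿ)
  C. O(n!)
A

f(n) = 3ⁿ is O(3ⁿ).
All listed options are valid Big-O bounds (upper bounds),
but O(3ⁿ) is the tightest (smallest valid bound).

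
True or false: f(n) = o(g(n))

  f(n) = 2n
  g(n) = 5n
False

f(n) = 2n is O(n), and g(n) = 5n is O(n).
Since they have the same growth rate, f(n) = o(g(n)) is false.
(f = o(g) requires f to grow strictly slower, not equal.)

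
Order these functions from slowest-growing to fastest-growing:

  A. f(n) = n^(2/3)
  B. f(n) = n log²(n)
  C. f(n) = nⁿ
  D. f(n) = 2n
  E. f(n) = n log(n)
A < D < E < B < C

Comparing growth rates:
A = n^(2/3) is O(n^(2/3))
D = 2n is O(n)
E = n log(n) is O(n log n)
B = n log²(n) is O(n log² n)
C = nⁿ is O(nⁿ)

Therefore, the order from slowest to fastest is: A < D < E < B < C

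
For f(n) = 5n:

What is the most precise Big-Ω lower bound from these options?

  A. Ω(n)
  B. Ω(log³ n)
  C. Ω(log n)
A

f(n) = 5n is Ω(n).
All listed options are valid Big-Ω bounds (lower bounds),
but Ω(n) is the tightest (largest valid bound).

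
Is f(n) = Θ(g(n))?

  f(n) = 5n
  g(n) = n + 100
True

f(n) = 5n and g(n) = n + 100 are both O(n).
Since they have the same asymptotic growth rate, f(n) = Θ(g(n)) is true.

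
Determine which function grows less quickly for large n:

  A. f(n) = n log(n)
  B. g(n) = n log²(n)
A

f(n) = n log(n) is O(n log n), while g(n) = n log²(n) is O(n log² n).
Since O(n log n) grows slower than O(n log² n), f(n) is dominated.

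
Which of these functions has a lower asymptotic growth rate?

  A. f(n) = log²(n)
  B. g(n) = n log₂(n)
A

f(n) = log²(n) is O(log² n), while g(n) = n log₂(n) is O(n log n).
Since O(log² n) grows slower than O(n log n), f(n) is dominated.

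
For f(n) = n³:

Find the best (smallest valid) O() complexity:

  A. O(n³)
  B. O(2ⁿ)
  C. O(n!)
A

f(n) = n³ is O(n³).
All listed options are valid Big-O bounds (upper bounds),
but O(n³) is the tightest (smallest valid bound).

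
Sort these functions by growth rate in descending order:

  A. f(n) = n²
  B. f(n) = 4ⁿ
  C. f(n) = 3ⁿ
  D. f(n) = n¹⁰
B > C > D > A

Comparing growth rates:
B = 4ⁿ is O(4ⁿ)
C = 3ⁿ is O(3ⁿ)
D = n¹⁰ is O(n¹⁰)
A = n² is O(n²)

Therefore, the order from fastest to slowest is: B > C > D > A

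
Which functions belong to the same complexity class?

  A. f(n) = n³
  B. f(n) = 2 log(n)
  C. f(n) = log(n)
B and C

Examining each function:
  A. n³ is O(n³)
  B. 2 log(n) is O(log n)
  C. log(n) is O(log n)

Functions B and C both have the same complexity class.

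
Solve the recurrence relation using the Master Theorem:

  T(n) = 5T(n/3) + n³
Θ(n³)

Master Theorem: a = 5, b = 3, f(n) = n³.
Compute the critical exponent d = log₃(5) = 1.465.
Compare f(n) = Θ(n³) against n^d:
  k = 3 > d = 1.465, so f(n) = Ω(n^(d+ε)) — Case 3.
  Regularity: a·(n/b)^3/n^3 = a/b^3 = 5/27 < 1 ✓.
  The top-level work dominates: T(n) = Θ(f(n)) = Θ(n³).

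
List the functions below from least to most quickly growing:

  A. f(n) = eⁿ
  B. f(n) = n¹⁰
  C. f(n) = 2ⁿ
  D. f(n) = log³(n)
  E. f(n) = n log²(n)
D < E < B < C < A

Comparing growth rates:
D = log³(n) is O(log³ n)
E = n log²(n) is O(n log² n)
B = n¹⁰ is O(n¹⁰)
C = 2ⁿ is O(2ⁿ)
A = eⁿ is O(eⁿ)

Therefore, the order from slowest to fastest is: D < E < B < C < A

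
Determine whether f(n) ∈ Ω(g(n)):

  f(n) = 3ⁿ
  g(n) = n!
False

f(n) = 3ⁿ is O(3ⁿ), and g(n) = n! is O(n!).
Since O(3ⁿ) grows slower than O(n!), f(n) = Ω(g(n)) is false.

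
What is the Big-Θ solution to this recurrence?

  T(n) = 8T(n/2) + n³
Θ(n³ log n)

Master Theorem: a = 8, b = 2, f(n) = n³.
Compute the critical exponent d = log₂(8) = 3.
Compare f(n) = Θ(n³) against n^d:
  k = 3 = d, so f(n) = Θ(n^d) — Case 2.
  Work is balanced across levels: T(n) = Θ(n^d log n) = Θ(n³ log n).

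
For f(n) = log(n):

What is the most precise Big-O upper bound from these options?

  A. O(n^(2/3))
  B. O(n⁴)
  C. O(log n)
C

f(n) = log(n) is O(log n).
All listed options are valid Big-O bounds (upper bounds),
but O(log n) is the tightest (smallest valid bound).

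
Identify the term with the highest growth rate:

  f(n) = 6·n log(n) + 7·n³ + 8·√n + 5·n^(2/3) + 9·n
7·n³

Looking at each term:
  - 6·n log(n) is O(n log n)
  - 7·n³ is O(n³)
  - 8·√n is O(√n)
  - 5·n^(2/3) is O(n^(2/3))
  - 9·n is O(n)

The term 7·n³ (O(n³)) grows fastest and dominates all others.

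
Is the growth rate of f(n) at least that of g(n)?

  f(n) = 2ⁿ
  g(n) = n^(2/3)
True

f(n) = 2ⁿ is O(2ⁿ), and g(n) = n^(2/3) is O(n^(2/3)).
Since O(2ⁿ) grows at least as fast as O(n^(2/3)), f(n) = Ω(g(n)) is true.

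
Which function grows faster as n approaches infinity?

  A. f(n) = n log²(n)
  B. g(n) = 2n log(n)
A

f(n) = n log²(n) is O(n log² n), while g(n) = 2n log(n) is O(n log n).
Since O(n log² n) grows faster than O(n log n), f(n) dominates.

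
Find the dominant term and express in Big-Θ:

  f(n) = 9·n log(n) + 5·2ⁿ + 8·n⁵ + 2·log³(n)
Θ(2ⁿ)

Order the terms by growth rate: 2·log³(n) ≺ 9·n log(n) ≺ 8·n⁵ ≺ 5·2ⁿ.
The fastest-growing term 5·2ⁿ dominates as n → ∞; dropping its constant factor gives Θ(2ⁿ).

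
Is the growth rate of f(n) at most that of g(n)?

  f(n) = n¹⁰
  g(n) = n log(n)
False

f(n) = n¹⁰ is O(n¹⁰), and g(n) = n log(n) is O(n log n).
Since O(n¹⁰) grows faster than O(n log n), f(n) = O(g(n)) is false.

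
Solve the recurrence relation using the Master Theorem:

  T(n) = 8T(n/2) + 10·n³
Θ(n³ log n)

Master Theorem: a = 8, b = 2, f(n) = 10·n³.
Compute the critical exponent d = log₂(8) = 3.
Compare f(n) = Θ(n³) against n^d:
  k = 3 = d, so f(n) = Θ(n^d) — Case 2.
  Work is balanced across levels: T(n) = Θ(n^d log n) = Θ(n³ log n).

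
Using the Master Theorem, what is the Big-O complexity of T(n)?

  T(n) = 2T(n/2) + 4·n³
Θ(n³)

Master Theorem: a = 2, b = 2, f(n) = 4·n³.
Compute the critical exponent d = log₂(2) = 1.
Compare f(n) = Θ(n³) against n^d:
  k = 3 > d = 1, so f(n) = Ω(n^(d+ε)) — Case 3.
  Regularity: a·(n/b)^3/n^3 = a/b^3 = 2/8 < 1 ✓.
  The top-level work dominates: T(n) = Θ(f(n)) = Θ(n³).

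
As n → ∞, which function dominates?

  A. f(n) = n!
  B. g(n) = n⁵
A

f(n) = n! is O(n!), while g(n) = n⁵ is O(n⁵).
Since O(n!) grows faster than O(n⁵), f(n) dominates.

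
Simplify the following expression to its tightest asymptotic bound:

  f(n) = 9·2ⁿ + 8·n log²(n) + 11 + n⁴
Θ(2ⁿ)

Order the terms by growth rate: 11 ≺ 8·n log²(n) ≺ n⁴ ≺ 9·2ⁿ.
The fastest-growing term 9·2ⁿ dominates as n → ∞; dropping its constant factor gives Θ(2ⁿ).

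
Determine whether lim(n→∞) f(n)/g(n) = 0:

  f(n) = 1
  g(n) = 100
False

f(n) = 1 is O(1), and g(n) = 100 is O(1).
Since they have the same growth rate, f(n) = o(g(n)) is false.
(f = o(g) requires f to grow strictly slower, not equal.)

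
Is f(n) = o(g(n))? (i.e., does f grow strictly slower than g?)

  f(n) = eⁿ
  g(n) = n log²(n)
False

f(n) = eⁿ is O(eⁿ), and g(n) = n log²(n) is O(n log² n).
Since O(eⁿ) grows faster than or equal to O(n log² n), f(n) = o(g(n)) is false.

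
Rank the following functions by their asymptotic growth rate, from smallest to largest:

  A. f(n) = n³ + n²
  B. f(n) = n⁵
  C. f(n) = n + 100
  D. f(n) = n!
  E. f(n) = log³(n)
E < C < A < B < D

Comparing growth rates:
E = log³(n) is O(log³ n)
C = n + 100 is O(n)
A = n³ + n² is O(n³)
B = n⁵ is O(n⁵)
D = n! is O(n!)

Therefore, the order from slowest to fastest is: E < C < A < B < D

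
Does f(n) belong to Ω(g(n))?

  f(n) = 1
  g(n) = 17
True

f(n) = 1 and g(n) = 17 are both O(1).
Big-Ω permits equal growth rates (f ≥ c·g for some c > 0), so f(n) = Ω(g(n)) is true.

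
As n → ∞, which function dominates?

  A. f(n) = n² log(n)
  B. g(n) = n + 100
A

f(n) = n² log(n) is O(n² log n), while g(n) = n + 100 is O(n).
Since O(n² log n) grows faster than O(n), f(n) dominates.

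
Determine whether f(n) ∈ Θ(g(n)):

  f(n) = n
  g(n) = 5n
True

f(n) = n and g(n) = 5n are both O(n).
Since they have the same asymptotic growth rate, f(n) = Θ(g(n)) is true.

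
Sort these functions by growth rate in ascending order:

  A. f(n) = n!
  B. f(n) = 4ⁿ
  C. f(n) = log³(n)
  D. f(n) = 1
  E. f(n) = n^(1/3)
D < C < E < B < A

Comparing growth rates:
D = 1 is O(1)
C = log³(n) is O(log³ n)
E = n^(1/3) is O(n^(1/3))
B = 4ⁿ is O(4ⁿ)
A = n! is O(n!)

Therefore, the order from slowest to fastest is: D < C < E < B < A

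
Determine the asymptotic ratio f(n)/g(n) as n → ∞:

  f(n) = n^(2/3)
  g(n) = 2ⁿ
0

Since n^(2/3) (O(n^(2/3))) grows slower than 2ⁿ (O(2ⁿ)),
the ratio f(n)/g(n) → 0 as n → ∞.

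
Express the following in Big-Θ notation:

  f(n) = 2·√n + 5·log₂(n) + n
Θ(n)

Order the terms by growth rate: 5·log₂(n) ≺ 2·√n ≺ n.
The fastest-growing term n dominates as n → ∞; dropping its constant factor gives Θ(n).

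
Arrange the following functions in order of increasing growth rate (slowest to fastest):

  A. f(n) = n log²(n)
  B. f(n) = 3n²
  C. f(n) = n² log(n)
A < B < C

Comparing growth rates:
A = n log²(n) is O(n log² n)
B = 3n² is O(n²)
C = n² log(n) is O(n² log n)

Therefore, the order from slowest to fastest is: A < B < C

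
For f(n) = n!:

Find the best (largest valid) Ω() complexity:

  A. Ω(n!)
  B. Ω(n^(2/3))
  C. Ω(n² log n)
A

f(n) = n! is Ω(n!).
All listed options are valid Big-Ω bounds (lower bounds),
but Ω(n!) is the tightest (largest valid bound).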